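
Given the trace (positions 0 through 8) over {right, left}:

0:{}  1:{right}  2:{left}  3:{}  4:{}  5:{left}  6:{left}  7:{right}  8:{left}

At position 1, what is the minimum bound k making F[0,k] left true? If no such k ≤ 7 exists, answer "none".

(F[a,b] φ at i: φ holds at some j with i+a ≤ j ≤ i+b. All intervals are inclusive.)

1

Scan j = 1,2,… for left:
  j=1: fails
  j=2: holds
First hit at j=2, so smallest k = 2-1 = 1.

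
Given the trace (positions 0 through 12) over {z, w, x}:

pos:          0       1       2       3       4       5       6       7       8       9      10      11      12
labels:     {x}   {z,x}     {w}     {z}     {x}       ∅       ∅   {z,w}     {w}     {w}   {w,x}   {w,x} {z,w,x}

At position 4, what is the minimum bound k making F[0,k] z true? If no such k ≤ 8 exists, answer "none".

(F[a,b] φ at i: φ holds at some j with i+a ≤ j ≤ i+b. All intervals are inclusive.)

Scan j = 4,5,… for z:
  j=4: fails
  j=5: fails
  j=6: fails
  j=7: holds
First hit at j=7, so smallest k = 7-4 = 3.

3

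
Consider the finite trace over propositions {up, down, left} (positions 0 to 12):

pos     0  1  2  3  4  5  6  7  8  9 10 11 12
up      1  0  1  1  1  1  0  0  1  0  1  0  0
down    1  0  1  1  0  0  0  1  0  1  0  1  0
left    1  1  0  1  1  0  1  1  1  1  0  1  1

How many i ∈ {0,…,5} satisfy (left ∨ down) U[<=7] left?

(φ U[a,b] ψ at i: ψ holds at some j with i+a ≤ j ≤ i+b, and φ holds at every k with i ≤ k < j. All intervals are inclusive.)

Evaluate at each i in [0,5]:
  i=0: ✓ (rhs at j=0)
  i=1: ✓ (rhs at j=1)
  i=2: ✓ (rhs at j=3; lhs holds on [2,2])
  i=3: ✓ (rhs at j=3)
  i=4: ✓ (rhs at j=4)
  i=5: ✗ (lhs fails at k=5 before rhs at j=6)
Positions where it holds: {0, 1, 2, 3, 4} → 5.

5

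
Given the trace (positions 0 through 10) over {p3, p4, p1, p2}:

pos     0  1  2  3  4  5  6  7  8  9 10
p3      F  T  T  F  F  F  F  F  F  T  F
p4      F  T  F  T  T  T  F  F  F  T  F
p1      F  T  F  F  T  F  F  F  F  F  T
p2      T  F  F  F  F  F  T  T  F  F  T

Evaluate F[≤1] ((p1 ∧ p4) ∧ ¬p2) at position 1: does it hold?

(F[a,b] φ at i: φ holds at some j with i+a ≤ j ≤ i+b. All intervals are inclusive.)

Check ((p1 ∧ p4) ∧ ¬p2) at each j in [1,2]:
  j=1: true
  j=2: false
Found at j=1 → formula holds.

Holds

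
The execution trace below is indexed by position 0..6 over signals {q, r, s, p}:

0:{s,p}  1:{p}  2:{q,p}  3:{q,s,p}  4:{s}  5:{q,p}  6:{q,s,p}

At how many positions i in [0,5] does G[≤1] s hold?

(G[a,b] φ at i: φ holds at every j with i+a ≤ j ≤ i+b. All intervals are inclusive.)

Evaluate at each i in [0,5]:
  i=0: ✗ (fails at j=1)
  i=1: ✗ (fails at j=1)
  i=2: ✗ (fails at j=2)
  i=3: ✓ (all of [3,4])
  i=4: ✗ (fails at j=5)
  i=5: ✗ (fails at j=5)
Positions where it holds: {3} → 1.

1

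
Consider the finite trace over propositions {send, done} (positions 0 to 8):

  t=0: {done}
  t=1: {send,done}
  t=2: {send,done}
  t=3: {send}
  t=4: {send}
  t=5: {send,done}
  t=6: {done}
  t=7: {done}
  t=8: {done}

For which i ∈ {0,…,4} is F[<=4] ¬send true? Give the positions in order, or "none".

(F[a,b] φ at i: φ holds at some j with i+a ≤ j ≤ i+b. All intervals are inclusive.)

Evaluate at each i in [0,4]:
  i=0: ✓ (witness j=0)
  i=1: ✗ (none in [1,5])
  i=2: ✓ (witness j=6)
  i=3: ✓ (witness j=6)
  i=4: ✓ (witness j=6)

0, 2, 3, 4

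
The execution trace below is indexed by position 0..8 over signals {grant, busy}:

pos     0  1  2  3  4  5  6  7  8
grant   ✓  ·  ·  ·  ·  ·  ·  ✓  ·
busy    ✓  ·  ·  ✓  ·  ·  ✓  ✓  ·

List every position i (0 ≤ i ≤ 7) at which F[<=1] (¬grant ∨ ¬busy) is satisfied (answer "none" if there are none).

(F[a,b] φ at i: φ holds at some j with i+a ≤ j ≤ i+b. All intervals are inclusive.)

Evaluate at each i in [0,7]:
  i=0: ✓ (witness j=1)
  i=1: ✓ (witness j=1)
  i=2: ✓ (witness j=2)
  i=3: ✓ (witness j=3)
  i=4: ✓ (witness j=4)
  i=5: ✓ (witness j=5)
  i=6: ✓ (witness j=6)
  i=7: ✓ (witness j=8)

0, 1, 2, 3, 4, 5, 6, 7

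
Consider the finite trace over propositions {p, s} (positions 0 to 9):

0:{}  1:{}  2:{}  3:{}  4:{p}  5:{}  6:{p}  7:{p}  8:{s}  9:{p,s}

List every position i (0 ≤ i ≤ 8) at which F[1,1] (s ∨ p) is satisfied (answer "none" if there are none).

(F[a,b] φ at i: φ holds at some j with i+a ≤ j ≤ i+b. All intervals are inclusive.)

3, 5, 6, 7, 8

Evaluate at each i in [0,8]:
  i=0: ✗ (none in [1,1])
  i=1: ✗ (none in [2,2])
  i=2: ✗ (none in [3,3])
  i=3: ✓ (witness j=4)
  i=4: ✗ (none in [5,5])
  i=5: ✓ (witness j=6)
  i=6: ✓ (witness j=7)
  i=7: ✓ (witness j=8)
  i=8: ✓ (witness j=9)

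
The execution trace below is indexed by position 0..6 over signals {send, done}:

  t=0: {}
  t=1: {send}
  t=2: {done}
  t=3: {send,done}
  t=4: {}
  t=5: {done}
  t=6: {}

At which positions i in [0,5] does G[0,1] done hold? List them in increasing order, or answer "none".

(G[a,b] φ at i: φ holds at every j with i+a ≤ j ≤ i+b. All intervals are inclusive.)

Evaluate at each i in [0,5]:
  i=0: ✗ (fails at j=0)
  i=1: ✗ (fails at j=1)
  i=2: ✓ (all of [2,3])
  i=3: ✗ (fails at j=4)
  i=4: ✗ (fails at j=4)
  i=5: ✗ (fails at j=6)

2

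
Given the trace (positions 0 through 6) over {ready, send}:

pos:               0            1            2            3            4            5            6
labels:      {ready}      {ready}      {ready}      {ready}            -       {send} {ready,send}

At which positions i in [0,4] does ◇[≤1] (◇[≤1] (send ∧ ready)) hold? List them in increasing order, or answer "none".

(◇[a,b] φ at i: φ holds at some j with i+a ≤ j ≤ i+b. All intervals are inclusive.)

Evaluate at each i in [0,4]:
  i=0: ✗ (none in [0,1])
  i=1: ✗ (none in [1,2])
  i=2: ✗ (none in [2,3])
  i=3: ✗ (none in [3,4])
  i=4: ✓ (witness j=5)

4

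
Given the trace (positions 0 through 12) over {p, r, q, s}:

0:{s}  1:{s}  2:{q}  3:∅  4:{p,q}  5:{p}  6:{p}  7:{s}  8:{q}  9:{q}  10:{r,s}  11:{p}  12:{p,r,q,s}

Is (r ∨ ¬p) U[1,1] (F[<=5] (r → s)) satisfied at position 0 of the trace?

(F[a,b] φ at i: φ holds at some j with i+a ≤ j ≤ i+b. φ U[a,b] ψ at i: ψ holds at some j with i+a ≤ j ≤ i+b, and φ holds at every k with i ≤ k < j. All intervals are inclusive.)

True

Need some j in [1,1] with F[<=5] (r → s), and (r ∨ ¬p) at every k in [0,j-1].
  j=1: F[<=5] (r → s) holds; (r ∨ ¬p) holds at every k in [0,0] → satisfied.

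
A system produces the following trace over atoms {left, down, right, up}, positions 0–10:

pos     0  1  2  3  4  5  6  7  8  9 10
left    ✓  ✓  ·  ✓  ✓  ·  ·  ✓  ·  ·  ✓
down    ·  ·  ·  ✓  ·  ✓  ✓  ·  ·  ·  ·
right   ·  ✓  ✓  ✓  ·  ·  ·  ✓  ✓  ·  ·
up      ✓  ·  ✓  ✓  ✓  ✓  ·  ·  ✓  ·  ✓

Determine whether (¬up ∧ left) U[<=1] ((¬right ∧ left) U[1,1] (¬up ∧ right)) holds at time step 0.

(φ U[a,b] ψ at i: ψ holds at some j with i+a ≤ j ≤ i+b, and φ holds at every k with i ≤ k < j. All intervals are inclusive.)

Need some j in [0,1] with ((¬right ∧ left) U[1,1] (¬up ∧ right)), and (¬up ∧ left) at every k in [0,j-1].
  j=0: ((¬right ∧ left) U[1,1] (¬up ∧ right)) holds; no prefix to check → satisfied.

Holds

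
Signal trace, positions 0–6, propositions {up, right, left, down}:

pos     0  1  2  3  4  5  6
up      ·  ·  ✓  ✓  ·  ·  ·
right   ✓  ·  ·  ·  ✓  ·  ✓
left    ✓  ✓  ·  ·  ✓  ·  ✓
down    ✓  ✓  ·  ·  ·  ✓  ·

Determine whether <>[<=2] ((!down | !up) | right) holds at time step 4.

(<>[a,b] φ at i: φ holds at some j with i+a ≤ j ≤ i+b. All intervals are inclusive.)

Holds

Check ((!down | !up) | right) at each j in [4,6]:
  j=4: true
  j=5: true
  j=6: true
Found at j=4 → formula holds.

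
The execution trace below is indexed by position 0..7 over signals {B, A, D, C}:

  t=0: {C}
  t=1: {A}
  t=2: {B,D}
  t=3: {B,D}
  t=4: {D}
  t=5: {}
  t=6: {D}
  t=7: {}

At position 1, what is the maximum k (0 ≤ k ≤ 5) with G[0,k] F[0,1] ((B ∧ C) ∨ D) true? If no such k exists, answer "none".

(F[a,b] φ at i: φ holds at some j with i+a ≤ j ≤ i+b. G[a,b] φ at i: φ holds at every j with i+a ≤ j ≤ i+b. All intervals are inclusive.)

F[0,1] ((B ∧ C) ∨ D) must hold from j=1 onward; find where it first fails.
  j=1: holds
  j=2: holds
  j=3: holds
  j=4: holds
  j=5: holds
  j=6: holds
Holds through j=6; largest k = 5.

5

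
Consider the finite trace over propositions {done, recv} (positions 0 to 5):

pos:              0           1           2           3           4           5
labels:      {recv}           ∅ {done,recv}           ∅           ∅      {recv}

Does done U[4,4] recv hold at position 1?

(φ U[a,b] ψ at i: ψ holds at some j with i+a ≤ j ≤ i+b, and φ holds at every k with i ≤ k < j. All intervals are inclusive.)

Need some j in [5,5] with recv, and done at every k in [1,j-1].
  j=5: recv holds, but done fails at k=1 → not this j.
No j in the window works → until fails.

False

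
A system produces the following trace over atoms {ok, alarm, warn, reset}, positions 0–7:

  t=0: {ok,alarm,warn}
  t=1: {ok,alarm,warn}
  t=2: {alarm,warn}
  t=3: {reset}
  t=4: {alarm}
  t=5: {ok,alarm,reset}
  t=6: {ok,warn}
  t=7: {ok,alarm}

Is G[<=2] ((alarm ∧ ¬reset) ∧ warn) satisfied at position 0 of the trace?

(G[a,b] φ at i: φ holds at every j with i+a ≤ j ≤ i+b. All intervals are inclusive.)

Holds

Check ((alarm ∧ ¬reset) ∧ warn) at every j in [0,2]:
  j=0: true
  j=1: true
  j=2: true
All positions satisfy it → formula holds.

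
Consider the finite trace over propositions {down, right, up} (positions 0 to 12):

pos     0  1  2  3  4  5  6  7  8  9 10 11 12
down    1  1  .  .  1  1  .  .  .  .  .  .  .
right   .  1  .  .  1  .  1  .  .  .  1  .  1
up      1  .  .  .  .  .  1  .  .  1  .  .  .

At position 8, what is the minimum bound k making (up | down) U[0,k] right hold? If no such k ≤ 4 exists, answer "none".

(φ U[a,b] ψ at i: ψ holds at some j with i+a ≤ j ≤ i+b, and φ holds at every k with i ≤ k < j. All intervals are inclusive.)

Need earliest j ≥ 8 with right, and (up | down) at every k in [8,j-1].
  j=8: rhs fails.
  j=9: rhs fails.
  j=10: rhs holds but lhs fails at k=8.
  j=11: rhs fails.
  j=12: rhs holds but lhs fails at k=8.
No witness within the range → none.

none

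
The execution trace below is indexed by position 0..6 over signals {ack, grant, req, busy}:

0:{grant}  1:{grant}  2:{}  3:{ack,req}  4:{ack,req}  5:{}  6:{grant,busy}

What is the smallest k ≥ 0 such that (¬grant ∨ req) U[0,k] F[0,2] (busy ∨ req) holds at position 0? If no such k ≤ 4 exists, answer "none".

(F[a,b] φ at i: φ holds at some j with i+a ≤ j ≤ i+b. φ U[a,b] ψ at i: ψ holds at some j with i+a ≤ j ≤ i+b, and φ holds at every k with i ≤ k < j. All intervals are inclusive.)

none

Need earliest j ≥ 0 with F[0,2] (busy ∨ req), and (¬grant ∨ req) at every k in [0,j-1].
  j=0: rhs fails.
  j=1: rhs holds but lhs fails at k=0.
  j=2: rhs holds but lhs fails at k=0.
  j=3: rhs holds but lhs fails at k=0.
  j=4: rhs holds but lhs fails at k=0.
No witness within the range → none.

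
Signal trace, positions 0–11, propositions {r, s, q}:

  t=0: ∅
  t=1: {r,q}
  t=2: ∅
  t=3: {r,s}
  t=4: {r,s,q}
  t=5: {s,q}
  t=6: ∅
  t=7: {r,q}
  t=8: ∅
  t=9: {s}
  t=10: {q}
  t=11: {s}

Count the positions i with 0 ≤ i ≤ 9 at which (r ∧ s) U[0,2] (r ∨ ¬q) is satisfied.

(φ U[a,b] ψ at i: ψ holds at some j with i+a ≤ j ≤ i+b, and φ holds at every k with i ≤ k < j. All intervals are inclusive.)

9

Evaluate at each i in [0,9]:
  i=0: ✓ (rhs at j=0)
  i=1: ✓ (rhs at j=1)
  i=2: ✓ (rhs at j=2)
  i=3: ✓ (rhs at j=3)
  i=4: ✓ (rhs at j=4)
  i=5: ✗ (lhs fails at k=5 before rhs at j=6)
  i=6: ✓ (rhs at j=6)
  i=7: ✓ (rhs at j=7)
  i=8: ✓ (rhs at j=8)
  i=9: ✓ (rhs at j=9)
Positions where it holds: {0, 1, 2, 3, 4, 6, 7, 8, 9} → 9.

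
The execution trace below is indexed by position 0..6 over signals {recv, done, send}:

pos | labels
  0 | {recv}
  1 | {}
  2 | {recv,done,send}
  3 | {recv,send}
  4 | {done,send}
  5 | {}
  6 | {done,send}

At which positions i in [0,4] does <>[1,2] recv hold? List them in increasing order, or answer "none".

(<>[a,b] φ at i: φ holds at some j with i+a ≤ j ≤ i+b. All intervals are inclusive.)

Evaluate at each i in [0,4]:
  i=0: ✓ (witness j=2)
  i=1: ✓ (witness j=2)
  i=2: ✓ (witness j=3)
  i=3: ✗ (none in [4,5])
  i=4: ✗ (none in [5,6])

0, 1, 2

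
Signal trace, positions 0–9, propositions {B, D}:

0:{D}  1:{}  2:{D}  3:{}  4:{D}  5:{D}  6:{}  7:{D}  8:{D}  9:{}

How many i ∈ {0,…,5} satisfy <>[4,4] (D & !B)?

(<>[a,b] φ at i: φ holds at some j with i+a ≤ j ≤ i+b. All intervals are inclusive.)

Evaluate at each i in [0,5]:
  i=0: ✓ (witness j=4)
  i=1: ✓ (witness j=5)
  i=2: ✗ (none in [6,6])
  i=3: ✓ (witness j=7)
  i=4: ✓ (witness j=8)
  i=5: ✗ (none in [9,9])
Positions where it holds: {0, 1, 3, 4} → 4.

4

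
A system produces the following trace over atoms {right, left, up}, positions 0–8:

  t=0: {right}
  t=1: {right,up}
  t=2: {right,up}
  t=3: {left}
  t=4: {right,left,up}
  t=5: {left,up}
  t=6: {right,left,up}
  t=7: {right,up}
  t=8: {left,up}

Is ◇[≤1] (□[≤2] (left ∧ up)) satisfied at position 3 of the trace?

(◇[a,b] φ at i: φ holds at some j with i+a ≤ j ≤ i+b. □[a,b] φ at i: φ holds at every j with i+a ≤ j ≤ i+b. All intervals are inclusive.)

True

Check □[≤2] (left ∧ up) at each j in [3,4]:
  j=3: fails at 3
  j=4: holds on [4,6]
Found at j=4 → formula holds.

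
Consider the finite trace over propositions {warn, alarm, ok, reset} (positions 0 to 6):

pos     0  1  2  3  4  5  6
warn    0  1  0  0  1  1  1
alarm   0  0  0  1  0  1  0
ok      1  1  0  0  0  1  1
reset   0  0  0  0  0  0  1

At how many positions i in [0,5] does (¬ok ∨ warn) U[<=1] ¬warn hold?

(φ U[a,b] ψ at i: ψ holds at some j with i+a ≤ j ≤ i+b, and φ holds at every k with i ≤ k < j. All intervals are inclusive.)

4

Evaluate at each i in [0,5]:
  i=0: ✓ (rhs at j=0)
  i=1: ✓ (rhs at j=2; lhs holds on [1,1])
  i=2: ✓ (rhs at j=2)
  i=3: ✓ (rhs at j=3)
  i=4: ✗ (no rhs in [4,5])
  i=5: ✗ (no rhs in [5,6])
Positions where it holds: {0, 1, 2, 3} → 4.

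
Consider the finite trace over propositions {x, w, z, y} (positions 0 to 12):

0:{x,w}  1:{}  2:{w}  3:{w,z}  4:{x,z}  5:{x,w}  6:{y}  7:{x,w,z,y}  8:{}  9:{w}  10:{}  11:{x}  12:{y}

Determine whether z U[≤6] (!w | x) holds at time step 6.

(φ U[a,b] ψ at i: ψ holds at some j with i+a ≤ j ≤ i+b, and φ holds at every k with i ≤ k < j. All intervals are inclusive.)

Yes

Need some j in [6,12] with (!w | x), and z at every k in [6,j-1].
  j=6: (!w | x) holds; no prefix to check → satisfied.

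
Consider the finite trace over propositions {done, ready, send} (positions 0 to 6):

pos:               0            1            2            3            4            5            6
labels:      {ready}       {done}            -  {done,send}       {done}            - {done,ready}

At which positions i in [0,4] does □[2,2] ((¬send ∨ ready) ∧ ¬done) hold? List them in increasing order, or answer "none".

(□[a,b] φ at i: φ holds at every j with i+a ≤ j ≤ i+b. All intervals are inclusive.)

0, 3

Evaluate at each i in [0,4]:
  i=0: ✓ (all of [2,2])
  i=1: ✗ (fails at j=3)
  i=2: ✗ (fails at j=4)
  i=3: ✓ (all of [5,5])
  i=4: ✗ (fails at j=6)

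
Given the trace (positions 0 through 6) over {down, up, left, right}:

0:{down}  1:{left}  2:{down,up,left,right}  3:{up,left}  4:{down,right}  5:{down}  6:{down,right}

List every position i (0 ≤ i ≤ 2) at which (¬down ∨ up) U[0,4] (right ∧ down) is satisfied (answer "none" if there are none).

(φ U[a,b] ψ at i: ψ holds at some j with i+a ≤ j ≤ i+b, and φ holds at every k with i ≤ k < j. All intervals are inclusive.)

Evaluate at each i in [0,2]:
  i=0: ✗ (lhs fails at k=0 before rhs at j=2)
  i=1: ✓ (rhs at j=2; lhs holds on [1,1])
  i=2: ✓ (rhs at j=2)

1, 2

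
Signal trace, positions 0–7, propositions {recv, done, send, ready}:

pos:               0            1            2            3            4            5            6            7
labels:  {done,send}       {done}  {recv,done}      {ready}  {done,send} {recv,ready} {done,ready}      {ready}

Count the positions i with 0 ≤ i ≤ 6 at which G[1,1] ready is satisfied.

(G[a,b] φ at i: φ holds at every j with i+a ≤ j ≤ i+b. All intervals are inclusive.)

Evaluate at each i in [0,6]:
  i=0: ✗ (fails at j=1)
  i=1: ✗ (fails at j=2)
  i=2: ✓ (all of [3,3])
  i=3: ✗ (fails at j=4)
  i=4: ✓ (all of [5,5])
  i=5: ✓ (all of [6,6])
  i=6: ✓ (all of [7,7])
Positions where it holds: {2, 4, 5, 6} → 4.

4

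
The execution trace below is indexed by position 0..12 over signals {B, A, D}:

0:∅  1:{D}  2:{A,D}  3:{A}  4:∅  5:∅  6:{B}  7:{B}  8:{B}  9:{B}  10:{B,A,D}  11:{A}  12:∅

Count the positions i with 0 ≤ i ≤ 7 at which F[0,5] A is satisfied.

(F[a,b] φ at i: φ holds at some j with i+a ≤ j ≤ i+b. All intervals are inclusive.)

Evaluate at each i in [0,7]:
  i=0: ✓ (witness j=2)
  i=1: ✓ (witness j=2)
  i=2: ✓ (witness j=2)
  i=3: ✓ (witness j=3)
  i=4: ✗ (none in [4,9])
  i=5: ✓ (witness j=10)
  i=6: ✓ (witness j=10)
  i=7: ✓ (witness j=10)
Positions where it holds: {0, 1, 2, 3, 5, 6, 7} → 7.

7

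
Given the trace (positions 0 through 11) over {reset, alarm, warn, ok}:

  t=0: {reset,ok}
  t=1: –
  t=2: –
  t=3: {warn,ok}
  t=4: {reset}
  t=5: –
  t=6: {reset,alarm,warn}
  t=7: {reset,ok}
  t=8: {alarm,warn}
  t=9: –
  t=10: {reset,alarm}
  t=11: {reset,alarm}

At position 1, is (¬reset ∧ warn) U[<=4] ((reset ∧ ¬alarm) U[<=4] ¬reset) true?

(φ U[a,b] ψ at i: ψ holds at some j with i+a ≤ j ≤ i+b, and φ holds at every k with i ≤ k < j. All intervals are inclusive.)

Need some j in [1,5] with ((reset ∧ ¬alarm) U[<=4] ¬reset), and (¬reset ∧ warn) at every k in [1,j-1].
  j=1: ((reset ∧ ¬alarm) U[<=4] ¬reset) holds; no prefix to check → satisfied.

True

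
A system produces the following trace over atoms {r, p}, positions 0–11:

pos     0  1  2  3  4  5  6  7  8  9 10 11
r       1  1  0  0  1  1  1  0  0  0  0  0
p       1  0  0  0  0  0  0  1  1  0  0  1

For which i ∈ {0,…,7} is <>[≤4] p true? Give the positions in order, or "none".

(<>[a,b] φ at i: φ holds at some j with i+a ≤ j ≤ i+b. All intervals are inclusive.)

0, 3, 4, 5, 6, 7

Evaluate at each i in [0,7]:
  i=0: ✓ (witness j=0)
  i=1: ✗ (none in [1,5])
  i=2: ✗ (none in [2,6])
  i=3: ✓ (witness j=7)
  i=4: ✓ (witness j=7)
  i=5: ✓ (witness j=7)
  i=6: ✓ (witness j=7)
  i=7: ✓ (witness j=7)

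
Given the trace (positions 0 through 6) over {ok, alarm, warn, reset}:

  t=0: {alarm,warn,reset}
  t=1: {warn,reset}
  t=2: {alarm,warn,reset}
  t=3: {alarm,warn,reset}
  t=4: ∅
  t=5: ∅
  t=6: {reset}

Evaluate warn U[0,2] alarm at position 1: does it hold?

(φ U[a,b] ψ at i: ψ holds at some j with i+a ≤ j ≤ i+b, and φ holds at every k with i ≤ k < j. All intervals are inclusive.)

Need some j in [1,3] with alarm, and warn at every k in [1,j-1].
  j=1: alarm false.
  j=2: alarm holds; warn holds at every k in [1,1] → satisfied.

Holds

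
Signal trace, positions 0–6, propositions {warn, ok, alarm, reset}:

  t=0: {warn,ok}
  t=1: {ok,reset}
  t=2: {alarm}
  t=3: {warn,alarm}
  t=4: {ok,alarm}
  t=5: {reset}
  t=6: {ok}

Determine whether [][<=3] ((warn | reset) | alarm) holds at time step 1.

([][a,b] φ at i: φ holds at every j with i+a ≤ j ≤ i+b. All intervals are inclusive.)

Check ((warn | reset) | alarm) at every j in [1,4]:
  j=1: true
  j=2: true
  j=3: true
  j=4: true
All positions satisfy it → formula holds.

Yes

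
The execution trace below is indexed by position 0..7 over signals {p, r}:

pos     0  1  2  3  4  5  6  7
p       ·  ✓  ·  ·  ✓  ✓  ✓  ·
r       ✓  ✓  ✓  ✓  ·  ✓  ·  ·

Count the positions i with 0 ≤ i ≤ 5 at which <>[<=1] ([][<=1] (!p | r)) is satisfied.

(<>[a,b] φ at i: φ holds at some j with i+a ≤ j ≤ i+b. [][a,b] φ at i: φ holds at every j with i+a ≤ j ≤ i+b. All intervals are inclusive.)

3

Evaluate at each i in [0,5]:
  i=0: ✓ (witness j=0)
  i=1: ✓ (witness j=1)
  i=2: ✓ (witness j=2)
  i=3: ✗ (none in [3,4])
  i=4: ✗ (none in [4,5])
  i=5: ✗ (none in [5,6])
Positions where it holds: {0, 1, 2} → 3.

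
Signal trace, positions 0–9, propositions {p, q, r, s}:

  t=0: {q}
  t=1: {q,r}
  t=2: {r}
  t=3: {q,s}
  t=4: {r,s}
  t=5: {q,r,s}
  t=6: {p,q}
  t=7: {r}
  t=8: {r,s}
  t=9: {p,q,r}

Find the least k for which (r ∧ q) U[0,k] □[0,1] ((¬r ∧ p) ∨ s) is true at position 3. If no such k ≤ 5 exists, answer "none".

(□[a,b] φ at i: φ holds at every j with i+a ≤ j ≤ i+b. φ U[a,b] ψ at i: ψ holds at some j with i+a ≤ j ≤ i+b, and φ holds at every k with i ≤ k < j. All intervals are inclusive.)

0

Need earliest j ≥ 3 with □[0,1] ((¬r ∧ p) ∨ s), and (r ∧ q) at every k in [3,j-1].
  j=3: rhs holds (empty prefix). k = 0.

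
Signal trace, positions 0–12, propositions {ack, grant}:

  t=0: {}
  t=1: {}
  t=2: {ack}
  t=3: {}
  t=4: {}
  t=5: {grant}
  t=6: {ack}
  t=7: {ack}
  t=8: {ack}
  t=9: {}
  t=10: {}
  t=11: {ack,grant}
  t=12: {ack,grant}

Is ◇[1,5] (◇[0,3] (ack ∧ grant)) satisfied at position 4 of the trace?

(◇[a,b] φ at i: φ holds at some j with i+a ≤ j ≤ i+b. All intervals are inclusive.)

Yes

Check ◇[0,3] (ack ∧ grant) at each j in [5,9]:
  j=5: fails (none in [5,8])
  j=6: fails (none in [6,9])
  j=7: fails (none in [7,10])
  j=8: holds (witness at 11)
  j=9: holds (witness at 11)
Found at j=8 → formula holds.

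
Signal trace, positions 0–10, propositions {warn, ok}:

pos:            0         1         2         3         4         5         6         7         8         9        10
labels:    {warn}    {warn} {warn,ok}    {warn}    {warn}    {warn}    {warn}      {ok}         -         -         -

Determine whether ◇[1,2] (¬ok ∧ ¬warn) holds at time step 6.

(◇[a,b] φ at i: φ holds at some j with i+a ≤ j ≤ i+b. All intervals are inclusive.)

Check (¬ok ∧ ¬warn) at each j in [7,8]:
  j=7: false
  j=8: true
Found at j=8 → formula holds.

Holds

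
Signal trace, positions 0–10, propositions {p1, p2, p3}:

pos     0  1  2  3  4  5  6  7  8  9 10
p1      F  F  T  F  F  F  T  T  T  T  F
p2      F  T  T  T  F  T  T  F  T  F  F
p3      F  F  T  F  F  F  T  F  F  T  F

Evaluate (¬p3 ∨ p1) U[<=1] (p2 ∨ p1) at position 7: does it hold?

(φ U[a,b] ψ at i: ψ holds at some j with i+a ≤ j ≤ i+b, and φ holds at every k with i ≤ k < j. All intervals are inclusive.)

True

Need some j in [7,8] with (p2 ∨ p1), and (¬p3 ∨ p1) at every k in [7,j-1].
  j=7: (p2 ∨ p1) holds; no prefix to check → satisfied.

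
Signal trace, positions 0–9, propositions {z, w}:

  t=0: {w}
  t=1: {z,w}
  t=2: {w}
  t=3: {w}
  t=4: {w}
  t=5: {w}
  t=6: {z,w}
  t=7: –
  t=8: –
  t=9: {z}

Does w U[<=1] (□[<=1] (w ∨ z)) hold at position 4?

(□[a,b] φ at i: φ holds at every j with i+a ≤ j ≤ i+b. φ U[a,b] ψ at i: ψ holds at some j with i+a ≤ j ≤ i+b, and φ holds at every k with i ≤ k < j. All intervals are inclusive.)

True

Need some j in [4,5] with □[<=1] (w ∨ z), and w at every k in [4,j-1].
  j=4: □[<=1] (w ∨ z) holds; no prefix to check → satisfied.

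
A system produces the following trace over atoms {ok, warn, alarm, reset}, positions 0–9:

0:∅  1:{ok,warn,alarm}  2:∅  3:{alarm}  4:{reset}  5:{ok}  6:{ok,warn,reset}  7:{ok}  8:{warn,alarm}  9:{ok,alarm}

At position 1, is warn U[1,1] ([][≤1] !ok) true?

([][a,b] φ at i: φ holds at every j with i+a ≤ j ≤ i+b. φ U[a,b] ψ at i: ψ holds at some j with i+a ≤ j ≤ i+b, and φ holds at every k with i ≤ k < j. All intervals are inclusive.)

Need some j in [2,2] with [][≤1] !ok, and warn at every k in [1,j-1].
  j=2: [][≤1] !ok holds; warn holds at every k in [1,1] → satisfied.

Yes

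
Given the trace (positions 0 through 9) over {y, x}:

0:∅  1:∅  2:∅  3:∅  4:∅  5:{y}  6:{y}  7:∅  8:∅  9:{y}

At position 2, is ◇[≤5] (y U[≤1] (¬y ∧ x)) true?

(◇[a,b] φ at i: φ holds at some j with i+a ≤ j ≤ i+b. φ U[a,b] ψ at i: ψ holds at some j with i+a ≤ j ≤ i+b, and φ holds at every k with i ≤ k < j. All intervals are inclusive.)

False

Check (y U[≤1] (¬y ∧ x)) at each j in [2,7]:
  j=2: fails
  j=3: fails
  j=4: fails
  j=5: fails
  j=6: fails
  j=7: fails
No position in the window satisfies it → formula fails.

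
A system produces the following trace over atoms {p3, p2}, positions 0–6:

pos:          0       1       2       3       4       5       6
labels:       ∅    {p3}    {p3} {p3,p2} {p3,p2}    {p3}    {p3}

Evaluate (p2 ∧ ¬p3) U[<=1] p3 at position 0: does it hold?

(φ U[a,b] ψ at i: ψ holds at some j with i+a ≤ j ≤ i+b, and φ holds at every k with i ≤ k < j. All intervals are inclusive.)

False

Need some j in [0,1] with p3, and (p2 ∧ ¬p3) at every k in [0,j-1].
  j=0: p3 false.
  j=1: p3 holds, but (p2 ∧ ¬p3) fails at k=0 → not this j.
No j in the window works → until fails.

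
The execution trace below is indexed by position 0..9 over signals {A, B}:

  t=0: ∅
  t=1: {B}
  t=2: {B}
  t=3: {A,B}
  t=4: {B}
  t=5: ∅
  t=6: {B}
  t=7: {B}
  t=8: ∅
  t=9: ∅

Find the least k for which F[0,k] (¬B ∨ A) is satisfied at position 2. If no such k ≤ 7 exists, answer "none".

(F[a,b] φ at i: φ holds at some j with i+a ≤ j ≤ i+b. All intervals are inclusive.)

Scan j = 2,3,… for (¬B ∨ A):
  j=2: fails
  j=3: holds
First hit at j=3, so smallest k = 3-2 = 1.

1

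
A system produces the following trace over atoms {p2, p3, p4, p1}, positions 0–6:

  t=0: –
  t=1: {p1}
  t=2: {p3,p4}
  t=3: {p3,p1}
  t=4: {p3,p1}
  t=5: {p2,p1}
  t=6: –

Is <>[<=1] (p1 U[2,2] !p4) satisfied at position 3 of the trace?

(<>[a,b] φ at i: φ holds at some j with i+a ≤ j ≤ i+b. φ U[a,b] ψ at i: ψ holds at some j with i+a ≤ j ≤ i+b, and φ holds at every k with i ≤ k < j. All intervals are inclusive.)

Check (p1 U[2,2] !p4) at each j in [3,4]:
  j=3: holds
  j=4: holds
Found at j=3 → formula holds.

Holds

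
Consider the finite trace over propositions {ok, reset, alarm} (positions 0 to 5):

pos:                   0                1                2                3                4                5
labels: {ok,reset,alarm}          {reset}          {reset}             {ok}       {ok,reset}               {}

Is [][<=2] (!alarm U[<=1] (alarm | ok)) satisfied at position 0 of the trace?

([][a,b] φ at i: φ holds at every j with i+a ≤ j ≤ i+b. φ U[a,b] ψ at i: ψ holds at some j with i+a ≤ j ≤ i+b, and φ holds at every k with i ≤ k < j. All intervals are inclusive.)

No

Check (!alarm U[<=1] (alarm | ok)) at every j in [0,2]:
  j=0: holds
  j=1: fails
  j=2: holds
Fails at j=1 → formula fails.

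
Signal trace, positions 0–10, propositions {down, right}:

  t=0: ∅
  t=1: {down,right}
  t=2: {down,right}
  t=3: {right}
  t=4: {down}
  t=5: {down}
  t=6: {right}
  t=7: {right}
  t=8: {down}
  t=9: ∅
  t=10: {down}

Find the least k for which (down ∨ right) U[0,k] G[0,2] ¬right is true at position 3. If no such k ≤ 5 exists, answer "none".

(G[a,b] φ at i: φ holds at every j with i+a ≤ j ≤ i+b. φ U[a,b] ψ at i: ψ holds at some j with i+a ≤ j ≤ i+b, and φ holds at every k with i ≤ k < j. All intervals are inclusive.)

5

Need earliest j ≥ 3 with G[0,2] ¬right, and (down ∨ right) at every k in [3,j-1].
  j=3: rhs fails.
  j=4: rhs fails.
  j=5: rhs fails.
  j=6: rhs fails.
  j=7: rhs fails.
  j=8: rhs holds; lhs holds on [3,7]. k = 5.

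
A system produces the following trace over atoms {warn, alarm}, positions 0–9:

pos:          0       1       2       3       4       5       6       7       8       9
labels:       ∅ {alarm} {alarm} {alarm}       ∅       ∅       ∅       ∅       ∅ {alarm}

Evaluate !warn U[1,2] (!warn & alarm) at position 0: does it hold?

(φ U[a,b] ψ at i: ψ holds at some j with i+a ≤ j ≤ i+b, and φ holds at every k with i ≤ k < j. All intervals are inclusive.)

Need some j in [1,2] with (!warn & alarm), and !warn at every k in [0,j-1].
  j=1: (!warn & alarm) holds; !warn holds at every k in [0,0] → satisfied.

Holds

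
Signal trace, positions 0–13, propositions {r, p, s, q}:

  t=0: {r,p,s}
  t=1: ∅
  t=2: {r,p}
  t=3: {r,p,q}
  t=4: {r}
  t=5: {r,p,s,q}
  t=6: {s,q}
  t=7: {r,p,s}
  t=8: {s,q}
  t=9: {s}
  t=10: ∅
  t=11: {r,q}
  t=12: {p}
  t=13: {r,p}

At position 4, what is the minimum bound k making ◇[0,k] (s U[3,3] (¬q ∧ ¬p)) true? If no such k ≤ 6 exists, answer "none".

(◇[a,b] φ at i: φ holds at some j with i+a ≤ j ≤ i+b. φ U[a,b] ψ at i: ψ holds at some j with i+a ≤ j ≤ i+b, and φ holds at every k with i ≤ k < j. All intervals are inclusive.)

Scan j = 4,5,… for (s U[3,3] (¬q ∧ ¬p)):
  j=4: fails
  j=5: fails
  j=6: holds
First hit at j=6, so smallest k = 6-4 = 2.

2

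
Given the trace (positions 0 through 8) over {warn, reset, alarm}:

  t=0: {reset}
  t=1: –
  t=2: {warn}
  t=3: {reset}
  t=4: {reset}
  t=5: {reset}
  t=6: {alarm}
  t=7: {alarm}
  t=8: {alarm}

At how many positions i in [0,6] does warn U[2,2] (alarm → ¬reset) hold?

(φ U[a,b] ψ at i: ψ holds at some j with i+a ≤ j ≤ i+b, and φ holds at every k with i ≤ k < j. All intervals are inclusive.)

Evaluate at each i in [0,6]:
  i=0: ✗ (lhs fails at k=0 before rhs at j=2)
  i=1: ✗ (lhs fails at k=1 before rhs at j=3)
  i=2: ✗ (lhs fails at k=3 before rhs at j=4)
  i=3: ✗ (lhs fails at k=3 before rhs at j=5)
  i=4: ✗ (lhs fails at k=4 before rhs at j=6)
  i=5: ✗ (lhs fails at k=5 before rhs at j=7)
  i=6: ✗ (lhs fails at k=6 before rhs at j=8)
Positions where it holds: {} → 0.

0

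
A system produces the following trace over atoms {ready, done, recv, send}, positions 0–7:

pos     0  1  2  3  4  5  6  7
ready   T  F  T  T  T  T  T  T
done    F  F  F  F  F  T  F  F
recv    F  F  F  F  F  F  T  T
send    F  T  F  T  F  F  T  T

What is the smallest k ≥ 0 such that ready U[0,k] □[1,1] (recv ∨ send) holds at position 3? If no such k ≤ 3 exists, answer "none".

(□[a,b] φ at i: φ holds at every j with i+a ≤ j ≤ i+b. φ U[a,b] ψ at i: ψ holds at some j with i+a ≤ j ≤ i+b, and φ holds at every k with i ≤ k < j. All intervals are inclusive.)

Need earliest j ≥ 3 with □[1,1] (recv ∨ send), and ready at every k in [3,j-1].
  j=3: rhs fails.
  j=4: rhs fails.
  j=5: rhs holds; lhs holds on [3,4]. k = 2.

2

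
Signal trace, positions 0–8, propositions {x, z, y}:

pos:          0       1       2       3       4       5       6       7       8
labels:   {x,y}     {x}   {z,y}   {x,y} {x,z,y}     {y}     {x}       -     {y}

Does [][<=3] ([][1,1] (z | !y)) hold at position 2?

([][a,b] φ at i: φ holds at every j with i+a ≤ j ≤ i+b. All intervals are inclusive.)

Check [][1,1] (z | !y) at every j in [2,5]:
  j=2: fails at 3
  j=3: holds on [4,4]
  j=4: fails at 5
  j=5: holds on [6,6]
Fails at j=2 → formula fails.

Does not hold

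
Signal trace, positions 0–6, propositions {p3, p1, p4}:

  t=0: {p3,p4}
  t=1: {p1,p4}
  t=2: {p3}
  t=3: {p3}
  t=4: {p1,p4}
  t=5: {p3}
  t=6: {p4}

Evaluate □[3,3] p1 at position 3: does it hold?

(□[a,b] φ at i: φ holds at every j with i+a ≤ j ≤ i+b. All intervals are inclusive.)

Check p1 at every j in [6,6]:
  j=6: false
Fails at j=6 → formula fails.

Does not hold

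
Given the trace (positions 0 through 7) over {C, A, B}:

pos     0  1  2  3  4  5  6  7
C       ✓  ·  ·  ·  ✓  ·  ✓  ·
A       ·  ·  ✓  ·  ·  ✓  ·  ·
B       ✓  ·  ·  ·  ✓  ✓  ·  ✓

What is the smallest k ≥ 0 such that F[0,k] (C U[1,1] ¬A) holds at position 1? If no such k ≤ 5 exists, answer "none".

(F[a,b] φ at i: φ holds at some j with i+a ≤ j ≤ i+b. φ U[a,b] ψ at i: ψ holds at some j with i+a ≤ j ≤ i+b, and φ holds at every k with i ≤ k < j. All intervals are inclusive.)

5

Scan j = 1,2,… for (C U[1,1] ¬A):
  j=1: fails
  j=2: fails
  j=3: fails
  j=4: fails
  j=5: fails
  j=6: holds
First hit at j=6, so smallest k = 6-1 = 5.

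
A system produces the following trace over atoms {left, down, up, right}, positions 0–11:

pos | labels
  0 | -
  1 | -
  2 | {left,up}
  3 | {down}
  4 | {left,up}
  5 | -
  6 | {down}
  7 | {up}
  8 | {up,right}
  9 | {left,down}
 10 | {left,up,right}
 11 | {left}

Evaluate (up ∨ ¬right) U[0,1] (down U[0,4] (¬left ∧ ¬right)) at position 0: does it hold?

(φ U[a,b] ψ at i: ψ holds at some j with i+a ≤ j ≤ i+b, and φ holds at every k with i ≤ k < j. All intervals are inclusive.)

True

Need some j in [0,1] with (down U[0,4] (¬left ∧ ¬right)), and (up ∨ ¬right) at every k in [0,j-1].
  j=0: (down U[0,4] (¬left ∧ ¬right)) holds; no prefix to check → satisfied.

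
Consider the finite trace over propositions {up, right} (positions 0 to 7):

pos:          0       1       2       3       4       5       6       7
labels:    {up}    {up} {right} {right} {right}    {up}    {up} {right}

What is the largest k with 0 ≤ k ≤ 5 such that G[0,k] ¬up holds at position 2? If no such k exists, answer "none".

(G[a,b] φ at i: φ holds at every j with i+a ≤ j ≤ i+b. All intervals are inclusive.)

2

¬up must hold from j=2 onward; find where it first fails.
  j=2: holds
  j=3: holds
  j=4: holds
  j=5: fails
Holds on [2,4], so largest k = 2.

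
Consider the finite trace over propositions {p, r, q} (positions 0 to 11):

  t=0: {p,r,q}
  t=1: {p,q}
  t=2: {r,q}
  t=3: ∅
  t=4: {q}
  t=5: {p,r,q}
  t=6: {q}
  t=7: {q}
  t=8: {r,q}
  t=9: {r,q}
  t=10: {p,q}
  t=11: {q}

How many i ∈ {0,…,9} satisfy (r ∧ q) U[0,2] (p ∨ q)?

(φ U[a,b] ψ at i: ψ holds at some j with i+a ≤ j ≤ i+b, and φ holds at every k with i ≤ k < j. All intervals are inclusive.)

Evaluate at each i in [0,9]:
  i=0: ✓ (rhs at j=0)
  i=1: ✓ (rhs at j=1)
  i=2: ✓ (rhs at j=2)
  i=3: ✗ (lhs fails at k=3 before rhs at j=4)
  i=4: ✓ (rhs at j=4)
  i=5: ✓ (rhs at j=5)
  i=6: ✓ (rhs at j=6)
  i=7: ✓ (rhs at j=7)
  i=8: ✓ (rhs at j=8)
  i=9: ✓ (rhs at j=9)
Positions where it holds: {0, 1, 2, 4, 5, 6, 7, 8, 9} → 9.

9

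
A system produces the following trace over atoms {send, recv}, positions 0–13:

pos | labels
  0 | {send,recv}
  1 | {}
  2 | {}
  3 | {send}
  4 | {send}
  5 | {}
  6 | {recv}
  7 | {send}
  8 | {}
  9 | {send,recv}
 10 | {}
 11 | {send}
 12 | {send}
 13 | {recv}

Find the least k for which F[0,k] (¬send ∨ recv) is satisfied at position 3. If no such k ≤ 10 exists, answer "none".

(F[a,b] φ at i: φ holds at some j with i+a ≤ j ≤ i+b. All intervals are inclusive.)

Scan j = 3,4,… for (¬send ∨ recv):
  j=3: fails
  j=4: fails
  j=5: holds
First hit at j=5, so smallest k = 5-3 = 2.

2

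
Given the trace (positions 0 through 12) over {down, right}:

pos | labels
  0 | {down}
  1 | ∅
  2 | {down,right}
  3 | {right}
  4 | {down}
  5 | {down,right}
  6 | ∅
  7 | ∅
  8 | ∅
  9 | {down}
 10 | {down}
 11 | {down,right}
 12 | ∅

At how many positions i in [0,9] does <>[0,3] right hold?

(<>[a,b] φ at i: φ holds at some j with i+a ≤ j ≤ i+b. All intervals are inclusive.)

8

Evaluate at each i in [0,9]:
  i=0: ✓ (witness j=2)
  i=1: ✓ (witness j=2)
  i=2: ✓ (witness j=2)
  i=3: ✓ (witness j=3)
  i=4: ✓ (witness j=5)
  i=5: ✓ (witness j=5)
  i=6: ✗ (none in [6,9])
  i=7: ✗ (none in [7,10])
  i=8: ✓ (witness j=11)
  i=9: ✓ (witness j=11)
Positions where it holds: {0, 1, 2, 3, 4, 5, 8, 9} → 8.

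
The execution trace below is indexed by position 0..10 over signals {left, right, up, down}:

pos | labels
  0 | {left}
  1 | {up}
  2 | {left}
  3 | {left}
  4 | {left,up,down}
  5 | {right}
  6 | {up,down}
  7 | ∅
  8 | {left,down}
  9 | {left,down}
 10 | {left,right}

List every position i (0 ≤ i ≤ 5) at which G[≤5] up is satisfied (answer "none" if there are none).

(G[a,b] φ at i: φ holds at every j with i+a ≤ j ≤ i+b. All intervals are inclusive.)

Evaluate at each i in [0,5]:
  i=0: ✗ (fails at j=0)
  i=1: ✗ (fails at j=2)
  i=2: ✗ (fails at j=2)
  i=3: ✗ (fails at j=3)
  i=4: ✗ (fails at j=5)
  i=5: ✗ (fails at j=5)

none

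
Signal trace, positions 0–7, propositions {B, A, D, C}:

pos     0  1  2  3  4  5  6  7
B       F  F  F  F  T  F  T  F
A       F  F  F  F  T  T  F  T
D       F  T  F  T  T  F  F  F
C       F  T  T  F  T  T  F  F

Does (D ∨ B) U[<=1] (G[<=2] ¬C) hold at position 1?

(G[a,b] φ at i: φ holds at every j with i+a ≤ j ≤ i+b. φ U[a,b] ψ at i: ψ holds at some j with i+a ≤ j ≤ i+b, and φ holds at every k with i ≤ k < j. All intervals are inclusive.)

Need some j in [1,2] with G[<=2] ¬C, and (D ∨ B) at every k in [1,j-1].
  j=1: G[<=2] ¬C — fails at 1.
  j=2: G[<=2] ¬C — fails at 2.
No j in the window works → until fails.

False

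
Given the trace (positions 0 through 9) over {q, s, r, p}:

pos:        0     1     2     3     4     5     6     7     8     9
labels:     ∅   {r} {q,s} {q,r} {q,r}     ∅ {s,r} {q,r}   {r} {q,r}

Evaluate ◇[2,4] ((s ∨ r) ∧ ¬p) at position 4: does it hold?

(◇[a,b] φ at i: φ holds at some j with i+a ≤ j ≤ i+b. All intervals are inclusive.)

True

Check ((s ∨ r) ∧ ¬p) at each j in [6,8]:
  j=6: true
  j=7: true
  j=8: true
Found at j=6 → formula holds.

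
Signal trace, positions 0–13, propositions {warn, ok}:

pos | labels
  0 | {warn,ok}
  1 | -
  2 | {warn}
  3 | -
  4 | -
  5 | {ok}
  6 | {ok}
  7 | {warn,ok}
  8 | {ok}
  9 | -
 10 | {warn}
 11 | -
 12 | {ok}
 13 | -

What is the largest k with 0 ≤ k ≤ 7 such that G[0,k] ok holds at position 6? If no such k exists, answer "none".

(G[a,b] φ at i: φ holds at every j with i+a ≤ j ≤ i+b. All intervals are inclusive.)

2

ok must hold from j=6 onward; find where it first fails.
  j=6: holds
  j=7: holds
  j=8: holds
  j=9: fails
Holds on [6,8], so largest k = 2.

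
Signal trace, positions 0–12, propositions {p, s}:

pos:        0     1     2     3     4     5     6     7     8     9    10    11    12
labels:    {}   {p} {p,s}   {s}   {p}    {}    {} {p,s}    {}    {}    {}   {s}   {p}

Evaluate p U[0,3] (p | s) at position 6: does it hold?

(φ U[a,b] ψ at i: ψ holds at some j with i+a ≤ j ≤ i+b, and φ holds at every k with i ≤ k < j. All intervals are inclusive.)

Need some j in [6,9] with (p | s), and p at every k in [6,j-1].
  j=6: (p | s) false.
  j=7: (p | s) holds, but p fails at k=6 → not this j.
  j=8: (p | s) false.
  j=9: (p | s) false.
No j in the window works → until fails.

False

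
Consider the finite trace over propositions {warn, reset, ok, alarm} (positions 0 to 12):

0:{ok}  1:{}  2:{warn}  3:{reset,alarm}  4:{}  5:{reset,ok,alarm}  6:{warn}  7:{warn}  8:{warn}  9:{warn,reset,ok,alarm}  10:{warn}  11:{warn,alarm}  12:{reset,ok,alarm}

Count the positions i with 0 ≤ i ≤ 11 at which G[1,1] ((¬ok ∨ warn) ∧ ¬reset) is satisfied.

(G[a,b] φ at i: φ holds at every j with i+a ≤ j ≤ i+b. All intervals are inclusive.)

Evaluate at each i in [0,11]:
  i=0: ✓ (all of [1,1])
  i=1: ✓ (all of [2,2])
  i=2: ✗ (fails at j=3)
  i=3: ✓ (all of [4,4])
  i=4: ✗ (fails at j=5)
  i=5: ✓ (all of [6,6])
  i=6: ✓ (all of [7,7])
  i=7: ✓ (all of [8,8])
  i=8: ✗ (fails at j=9)
  i=9: ✓ (all of [10,10])
  i=10: ✓ (all of [11,11])
  i=11: ✗ (fails at j=12)
Positions where it holds: {0, 1, 3, 5, 6, 7, 9, 10} → 8.

8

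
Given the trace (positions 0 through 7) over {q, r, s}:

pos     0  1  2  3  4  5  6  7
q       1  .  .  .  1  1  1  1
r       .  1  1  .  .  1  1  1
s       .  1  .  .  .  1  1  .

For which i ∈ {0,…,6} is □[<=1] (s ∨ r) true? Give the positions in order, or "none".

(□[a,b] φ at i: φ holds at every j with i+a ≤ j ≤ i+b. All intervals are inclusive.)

1, 5, 6

Evaluate at each i in [0,6]:
  i=0: ✗ (fails at j=0)
  i=1: ✓ (all of [1,2])
  i=2: ✗ (fails at j=3)
  i=3: ✗ (fails at j=3)
  i=4: ✗ (fails at j=4)
  i=5: ✓ (all of [5,6])
  i=6: ✓ (all of [6,7])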